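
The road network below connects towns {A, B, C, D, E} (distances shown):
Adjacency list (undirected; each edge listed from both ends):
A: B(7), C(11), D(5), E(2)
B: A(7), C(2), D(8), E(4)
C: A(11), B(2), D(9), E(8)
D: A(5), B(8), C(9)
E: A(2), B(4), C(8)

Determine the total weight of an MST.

Prim, starting at E.
Step 1: cheapest edge leaving the tree is A-E (2); add A.
Step 2: cheapest edge leaving the tree is B-E (4); add B.
Step 3: cheapest edge leaving the tree is B-C (2); add C.
Step 4: cheapest edge leaving the tree is A-D (5); add D.
MST edges: A-E, B-E, B-C, A-D; total weight 2+4+2+5 = 13.

13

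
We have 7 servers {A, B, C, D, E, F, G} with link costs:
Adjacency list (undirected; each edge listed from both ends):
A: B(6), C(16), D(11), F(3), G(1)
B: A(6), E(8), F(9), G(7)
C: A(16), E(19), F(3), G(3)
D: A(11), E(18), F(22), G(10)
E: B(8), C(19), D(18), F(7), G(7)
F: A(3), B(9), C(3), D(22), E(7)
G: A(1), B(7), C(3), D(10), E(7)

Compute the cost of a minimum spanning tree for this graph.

Grow the tree from G using Prim:
Step 1: cheapest edge leaving the tree is A-G (1); add A.
Step 2: cheapest edge leaving the tree is C-G (3); add C.
Step 3: cheapest edge leaving the tree is A-F (3); add F.
Step 4: cheapest edge leaving the tree is A-B (6); add B.
Step 5: cheapest edge leaving the tree is E-F (7); add E.
Step 6: cheapest edge leaving the tree is D-G (10); add D.
MST edges: A-G, C-G, A-F, A-B, E-F, D-G; total weight 1+3+3+6+7+10 = 30.

30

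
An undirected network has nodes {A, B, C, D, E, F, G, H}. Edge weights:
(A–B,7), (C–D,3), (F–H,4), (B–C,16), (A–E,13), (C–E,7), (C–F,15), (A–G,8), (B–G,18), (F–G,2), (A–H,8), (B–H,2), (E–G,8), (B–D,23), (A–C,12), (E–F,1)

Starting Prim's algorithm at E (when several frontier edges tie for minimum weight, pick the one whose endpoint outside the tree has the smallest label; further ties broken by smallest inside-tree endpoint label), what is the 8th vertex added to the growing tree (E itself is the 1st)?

Prim's algorithm from E:
Step 1: cheapest edge leaving the tree is E–F (1); add F.
Step 2: cheapest edge leaving the tree is F–G (2); add G.
Step 3: cheapest edge leaving the tree is F–H (4); add H.
Step 4: cheapest edge leaving the tree is B–H (2); add B.
Step 5: cheapest edge leaving the tree is A–B (7); add A.
Step 6: cheapest edge leaving the tree is C–E (7); add C.
Step 7: cheapest edge leaving the tree is C–D (3); add D.
Vertex order: E, F, G, H, B, A, C, D. The 8th vertex is D.

D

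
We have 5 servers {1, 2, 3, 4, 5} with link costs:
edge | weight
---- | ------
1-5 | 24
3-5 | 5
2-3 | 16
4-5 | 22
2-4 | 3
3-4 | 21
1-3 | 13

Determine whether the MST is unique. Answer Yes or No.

Yes

Kruskal's algorithm — process edges by increasing weight (ties by edge label):
2-4 (3): add — endpoints in different components.
3-5 (5): add — endpoints in different components.
1-3 (13): add — endpoints in different components.
2-3 (16): add — endpoints in different components.
Every non-tree edge has weight strictly greater than the heaviest edge on the tree path between its endpoints, so the MST is unique.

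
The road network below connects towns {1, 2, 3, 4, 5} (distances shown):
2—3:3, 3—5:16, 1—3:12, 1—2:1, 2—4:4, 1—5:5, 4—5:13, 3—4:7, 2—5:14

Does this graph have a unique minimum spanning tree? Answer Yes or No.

Yes

Kruskal: consider edges lightest-first.
1—2 (1): add. Components now {1,2} {3} {4} {5}
2—3 (3): add. Components now {1,2,3} {4} {5}
2—4 (4): add. Components now {1,2,3,4} {5}
1—5 (5): add. Components now {1,2,3,4,5}
Every non-tree edge has weight strictly greater than the heaviest edge on the tree path between its endpoints, so the MST is unique.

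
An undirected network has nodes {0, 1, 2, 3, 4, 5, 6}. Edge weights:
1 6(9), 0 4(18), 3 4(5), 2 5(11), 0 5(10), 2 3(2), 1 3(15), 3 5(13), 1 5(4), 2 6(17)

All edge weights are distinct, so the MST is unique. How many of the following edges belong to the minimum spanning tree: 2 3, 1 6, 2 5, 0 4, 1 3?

3

Kruskal: consider edges lightest-first.
2 3 (2): add — endpoints in different components.
1 5 (4): add — endpoints in different components.
3 4 (5): add — endpoints in different components.
1 6 (9): add — endpoints in different components.
0 5 (10): add — endpoints in different components.
2 5 (11): add — endpoints in different components.
MST edge set: {2 3, 1 5, 3 4, 1 6, 0 5, 2 5}.
Of the listed edges, {2 3, 1 6, 2 5} are in the MST → 3.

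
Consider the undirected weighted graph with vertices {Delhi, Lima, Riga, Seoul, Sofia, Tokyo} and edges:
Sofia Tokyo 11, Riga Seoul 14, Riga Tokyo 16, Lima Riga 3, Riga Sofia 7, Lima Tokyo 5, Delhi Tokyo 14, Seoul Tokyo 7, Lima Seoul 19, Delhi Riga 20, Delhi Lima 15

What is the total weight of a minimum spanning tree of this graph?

Prim, starting at Delhi.
Step 1: cheapest edge leaving the tree is Delhi Tokyo (14); add Tokyo.
Step 2: cheapest edge leaving the tree is Lima Tokyo (5); add Lima.
Step 3: cheapest edge leaving the tree is Lima Riga (3); add Riga.
Step 4: cheapest edge leaving the tree is Seoul Tokyo (7); add Seoul.
Step 5: cheapest edge leaving the tree is Riga Sofia (7); add Sofia.
MST edges: Delhi Tokyo, Lima Tokyo, Lima Riga, Seoul Tokyo, Riga Sofia; total weight 14+5+3+7+7 = 36.

36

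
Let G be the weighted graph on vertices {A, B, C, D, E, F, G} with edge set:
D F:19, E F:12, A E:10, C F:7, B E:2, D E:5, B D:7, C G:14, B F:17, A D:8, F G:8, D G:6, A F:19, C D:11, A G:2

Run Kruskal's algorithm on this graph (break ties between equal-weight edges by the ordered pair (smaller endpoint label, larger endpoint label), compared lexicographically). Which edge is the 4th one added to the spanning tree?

D-G

Kruskal's algorithm — process edges by increasing weight (ties by edge label):
A G (2): add — endpoints in different components.
B E (2): add — endpoints in different components.
D E (5): add — endpoints in different components.
D G (6): add — endpoints in different components.
B D (7): skip — B and D already connected.
C F (7): add — endpoints in different components.
A D (8): skip — A and D already connected.
F G (8): add — endpoints in different components.
The 4th edge added is D G.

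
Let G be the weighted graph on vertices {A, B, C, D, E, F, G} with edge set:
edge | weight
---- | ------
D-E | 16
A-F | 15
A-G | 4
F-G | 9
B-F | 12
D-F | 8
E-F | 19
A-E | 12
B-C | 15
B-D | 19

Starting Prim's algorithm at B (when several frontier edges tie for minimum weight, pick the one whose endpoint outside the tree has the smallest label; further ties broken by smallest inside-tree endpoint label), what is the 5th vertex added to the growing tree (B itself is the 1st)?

Prim's algorithm from B:
Step 1: cheapest edge leaving the tree is B-F (12); add F.
Step 2: cheapest edge leaving the tree is D-F (8); add D.
Step 3: cheapest edge leaving the tree is F-G (9); add G.
Step 4: cheapest edge leaving the tree is A-G (4); add A.
Step 5: cheapest edge leaving the tree is A-E (12); add E.
Step 6: cheapest edge leaving the tree is B-C (15); add C.
Vertex order: B, F, D, G, A, E, C. The 5th vertex is A.

A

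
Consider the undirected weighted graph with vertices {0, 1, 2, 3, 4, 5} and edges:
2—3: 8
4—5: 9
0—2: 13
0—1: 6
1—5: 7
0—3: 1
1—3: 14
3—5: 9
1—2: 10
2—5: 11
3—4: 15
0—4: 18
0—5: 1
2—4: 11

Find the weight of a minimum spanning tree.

25

Grow the tree from 2 using Prim:
Step 1: frontier [2—3 8, 1—2 10, 2—4 11, 2—5 11, 0—2 13] → take 2—3 (8); add 3.
Step 2: frontier [1—2 10, 2—4 11, 2—5 11, 0—2 13, 0—3 1, 3—5 9, 1—3 14, 3—4 15] → take 0—3 (1); add 0.
Step 3: frontier [0—5 1, 0—1 6, 0—4 18, 1—2 10, 2—4 11, 2—5 11, 3—5 9, 1—3 14, 3—4 15] → take 0—5 (1); add 5.
Step 4: frontier [0—1 6, 0—4 18, 1—2 10, 2—4 11, 1—3 14, 3—4 15, 1—5 7, 4—5 9] → take 0—1 (6); add 1.
Step 5: frontier [0—4 18, 2—4 11, 3—4 15, 4—5 9] → take 4—5 (9); add 4.
MST edges: 2—3, 0—3, 0—5, 0—1, 4—5; total weight 8+1+1+6+9 = 25.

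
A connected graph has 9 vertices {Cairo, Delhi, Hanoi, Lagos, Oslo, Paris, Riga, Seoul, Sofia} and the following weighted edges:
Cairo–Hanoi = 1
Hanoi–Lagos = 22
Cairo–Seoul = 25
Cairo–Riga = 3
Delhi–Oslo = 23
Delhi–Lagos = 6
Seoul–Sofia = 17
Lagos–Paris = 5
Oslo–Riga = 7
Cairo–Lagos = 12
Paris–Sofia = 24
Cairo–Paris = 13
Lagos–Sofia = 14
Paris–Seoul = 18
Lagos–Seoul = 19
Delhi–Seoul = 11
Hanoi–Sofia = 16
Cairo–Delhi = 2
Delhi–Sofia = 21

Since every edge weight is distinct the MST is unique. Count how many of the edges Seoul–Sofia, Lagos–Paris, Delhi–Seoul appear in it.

2

Kruskal's algorithm — process edges by increasing weight (ties by edge label):
Cairo–Hanoi (1): add — endpoints in different components.
Cairo–Delhi (2): add — endpoints in different components.
Cairo–Riga (3): add — endpoints in different components.
Lagos–Paris (5): add — endpoints in different components.
Delhi–Lagos (6): add — endpoints in different components.
Oslo–Riga (7): add — endpoints in different components.
Delhi–Seoul (11): add — endpoints in different components.
Cairo–Lagos (12): skip — Cairo and Lagos already connected.
Cairo–Paris (13): skip — Cairo and Paris already connected.
Lagos–Sofia (14): add — endpoints in different components.
MST edge set: {Cairo–Hanoi, Cairo–Delhi, Cairo–Riga, Lagos–Paris, Delhi–Lagos, Oslo–Riga, Delhi–Seoul, Lagos–Sofia}.
Of the listed edges, {Lagos–Paris, Delhi–Seoul} are in the MST → 2.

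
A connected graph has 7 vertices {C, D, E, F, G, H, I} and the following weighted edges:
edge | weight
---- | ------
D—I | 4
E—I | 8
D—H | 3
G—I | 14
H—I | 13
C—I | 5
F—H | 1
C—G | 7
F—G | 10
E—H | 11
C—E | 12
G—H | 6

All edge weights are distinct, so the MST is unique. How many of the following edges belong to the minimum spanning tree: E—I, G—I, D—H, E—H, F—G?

2

Sort edges by weight, then run Kruskal:
F—H (1): add. Components now {C} {D} {E} {F,H} {G} {I}
D—H (3): add. Components now {C} {D,F,H} {E} {G} {I}
D—I (4): add. Components now {C} {D,F,H,I} {E} {G}
C—I (5): add. Components now {C,D,F,H,I} {E} {G}
G—H (6): add. Components now {C,D,F,G,H,I} {E}
C—G (7): skip — C and G already connected.
E—I (8): add. Components now {C,D,E,F,G,H,I}
MST edge set: {F—H, D—H, D—I, C—I, G—H, E—I}.
Of the listed edges, {E—I, D—H} are in the MST → 2.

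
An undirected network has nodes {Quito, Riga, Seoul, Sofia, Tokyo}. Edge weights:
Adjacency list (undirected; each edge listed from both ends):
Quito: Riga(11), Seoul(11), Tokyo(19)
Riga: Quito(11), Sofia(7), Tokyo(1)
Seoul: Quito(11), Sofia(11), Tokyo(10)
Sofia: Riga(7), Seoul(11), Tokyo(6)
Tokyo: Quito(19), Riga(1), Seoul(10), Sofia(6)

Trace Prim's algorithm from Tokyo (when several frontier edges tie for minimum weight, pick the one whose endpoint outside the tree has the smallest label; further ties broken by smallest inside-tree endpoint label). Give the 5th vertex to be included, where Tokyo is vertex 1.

Quito

Prim's algorithm from Tokyo:
Step 1: frontier [Riga—Tokyo 1, Sofia—Tokyo 6, Seoul—Tokyo 10, Quito—Tokyo 19] → take Riga—Tokyo (1); add Riga.
Step 2: frontier [Riga—Sofia 7, Quito—Riga 11, Sofia—Tokyo 6, Seoul—Tokyo 10, Quito—Tokyo 19] → take Sofia—Tokyo (6); add Sofia.
Step 3: frontier [Quito—Riga 11, Seoul—Sofia 11, Seoul—Tokyo 10, Quito—Tokyo 19] → take Seoul—Tokyo (10); add Seoul.
Step 4: frontier [Quito—Riga 11, Quito—Seoul 11, Quito—Tokyo 19] → take Quito—Riga (11); add Quito.
Vertex order: Tokyo, Riga, Sofia, Seoul, Quito. The 5th vertex is Quito.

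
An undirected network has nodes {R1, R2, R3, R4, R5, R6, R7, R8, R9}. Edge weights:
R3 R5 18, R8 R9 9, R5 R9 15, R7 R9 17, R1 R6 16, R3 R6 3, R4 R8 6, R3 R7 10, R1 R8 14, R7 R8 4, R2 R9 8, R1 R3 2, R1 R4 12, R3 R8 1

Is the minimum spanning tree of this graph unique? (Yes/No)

Yes

Sort edges by weight, then run Kruskal:
R3 R8 (1): add — endpoints in different components.
R1 R3 (2): add — endpoints in different components.
R3 R6 (3): add — endpoints in different components.
R7 R8 (4): add — endpoints in different components.
R4 R8 (6): add — endpoints in different components.
R2 R9 (8): add — endpoints in different components.
R8 R9 (9): add — endpoints in different components.
R3 R7 (10): skip — R7 and R3 already connected.
R1 R4 (12): skip — R4 and R1 already connected.
R1 R8 (14): skip — R8 and R1 already connected.
R5 R9 (15): add — endpoints in different components.
Every non-tree edge has weight strictly greater than the heaviest edge on the tree path between its endpoints, so the MST is unique.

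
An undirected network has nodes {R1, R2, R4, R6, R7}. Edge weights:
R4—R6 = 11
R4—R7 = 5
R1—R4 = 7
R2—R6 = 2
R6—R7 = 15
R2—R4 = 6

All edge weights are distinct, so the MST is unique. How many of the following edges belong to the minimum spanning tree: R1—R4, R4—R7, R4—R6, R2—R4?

Kruskal: consider edges lightest-first.
R2—R6 (2): add — endpoints in different components.
R4—R7 (5): add — endpoints in different components.
R2—R4 (6): add — endpoints in different components.
R1—R4 (7): add — endpoints in different components.
MST edge set: {R2—R6, R4—R7, R2—R4, R1—R4}.
Of the listed edges, {R1—R4, R4—R7, R2—R4} are in the MST → 3.

3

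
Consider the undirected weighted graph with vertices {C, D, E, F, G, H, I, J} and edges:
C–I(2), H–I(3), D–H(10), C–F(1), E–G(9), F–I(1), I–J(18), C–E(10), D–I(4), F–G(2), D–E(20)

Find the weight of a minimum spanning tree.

Grow the tree from J using Prim:
Step 1: frontier [I–J 18] → take I–J (18); add I.
Step 2: frontier [F–I 1, C–I 2, H–I 3, D–I 4] → take F–I (1); add F.
Step 3: frontier [C–F 1, F–G 2, C–I 2, H–I 3, D–I 4] → take C–F (1); add C.
Step 4: frontier [C–E 10, F–G 2, H–I 3, D–I 4] → take F–G (2); add G.
Step 5: frontier [C–E 10, E–G 9, H–I 3, D–I 4] → take H–I (3); add H.
Step 6: frontier [C–E 10, E–G 9, D–H 10, D–I 4] → take D–I (4); add D.
Step 7: frontier [C–E 10, D–E 20, E–G 9] → take E–G (9); add E.
MST edges: I–J, F–I, C–F, F–G, H–I, D–I, E–G; total weight 18+1+1+2+3+4+9 = 38.

38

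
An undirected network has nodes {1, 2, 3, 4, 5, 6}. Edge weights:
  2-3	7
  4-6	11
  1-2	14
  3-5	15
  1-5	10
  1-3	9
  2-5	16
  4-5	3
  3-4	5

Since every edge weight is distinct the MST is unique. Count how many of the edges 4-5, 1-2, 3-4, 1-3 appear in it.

3

Kruskal: consider edges lightest-first.
4-5 (3): add — endpoints in different components.
3-4 (5): add — endpoints in different components.
2-3 (7): add — endpoints in different components.
1-3 (9): add — endpoints in different components.
1-5 (10): skip — 1 and 5 already connected.
4-6 (11): add — endpoints in different components.
MST edge set: {4-5, 3-4, 2-3, 1-3, 4-6}.
Of the listed edges, {4-5, 3-4, 1-3} are in the MST → 3.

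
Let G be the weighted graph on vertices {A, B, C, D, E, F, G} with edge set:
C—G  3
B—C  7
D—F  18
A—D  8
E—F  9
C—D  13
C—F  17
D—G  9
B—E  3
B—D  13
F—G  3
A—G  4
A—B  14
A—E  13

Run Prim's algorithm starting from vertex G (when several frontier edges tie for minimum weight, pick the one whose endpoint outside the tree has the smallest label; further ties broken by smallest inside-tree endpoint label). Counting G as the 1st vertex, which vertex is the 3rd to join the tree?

Prim, starting at G.
Step 1: cheapest edge leaving the tree is C—G (3); add C.
Step 2: cheapest edge leaving the tree is F—G (3); add F.
Step 3: cheapest edge leaving the tree is A—G (4); add A.
Step 4: cheapest edge leaving the tree is B—C (7); add B.
Step 5: cheapest edge leaving the tree is B—E (3); add E.
Step 6: cheapest edge leaving the tree is A—D (8); add D.
Vertex order: G, C, F, A, B, E, D. The 3rd vertex is F.

F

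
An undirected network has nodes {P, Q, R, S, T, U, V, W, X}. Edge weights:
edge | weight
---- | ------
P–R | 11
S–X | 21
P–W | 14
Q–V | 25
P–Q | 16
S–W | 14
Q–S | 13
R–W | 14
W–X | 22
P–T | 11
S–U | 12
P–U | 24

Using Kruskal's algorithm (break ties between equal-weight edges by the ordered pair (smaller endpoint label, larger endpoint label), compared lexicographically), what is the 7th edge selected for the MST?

Kruskal: consider edges lightest-first.
P–R (11): add — endpoints in different components.
P–T (11): add — endpoints in different components.
S–U (12): add — endpoints in different components.
Q–S (13): add — endpoints in different components.
P–W (14): add — endpoints in different components.
R–W (14): skip — R and W already connected.
S–W (14): add — endpoints in different components.
P–Q (16): skip — P and Q already connected.
S–X (21): add — endpoints in different components.
W–X (22): skip — X and W already connected.
P–U (24): skip — U and P already connected.
Q–V (25): add — endpoints in different components.
The 7th edge added is S–X.

S-X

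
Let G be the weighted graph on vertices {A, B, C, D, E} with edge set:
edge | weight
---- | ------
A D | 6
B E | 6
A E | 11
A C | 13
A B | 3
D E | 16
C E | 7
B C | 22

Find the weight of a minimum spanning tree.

Sort edges by weight, then run Kruskal:
A B (3): add. Components now {A,B} {C} {D} {E}
A D (6): add. Components now {A,B,D} {C} {E}
B E (6): add. Components now {A,B,D,E} {C}
C E (7): add. Components now {A,B,C,D,E}
MST edges: A B, A D, B E, C E; total weight 3+6+6+7 = 22.

22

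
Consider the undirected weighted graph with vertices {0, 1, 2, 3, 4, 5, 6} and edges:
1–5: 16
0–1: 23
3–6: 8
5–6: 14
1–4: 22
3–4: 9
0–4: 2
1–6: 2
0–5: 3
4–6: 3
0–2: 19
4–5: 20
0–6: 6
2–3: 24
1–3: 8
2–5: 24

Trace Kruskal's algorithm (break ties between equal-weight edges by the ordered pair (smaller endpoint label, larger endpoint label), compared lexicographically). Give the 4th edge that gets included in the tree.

4-6

Sort edges by weight, then run Kruskal:
0–4 (2): add — endpoints in different components.
1–6 (2): add — endpoints in different components.
0–5 (3): add — endpoints in different components.
4–6 (3): add — endpoints in different components.
0–6 (6): skip — 0 and 6 already connected.
1–3 (8): add — endpoints in different components.
3–6 (8): skip — 3 and 6 already connected.
3–4 (9): skip — 3 and 4 already connected.
5–6 (14): skip — 5 and 6 already connected.
1–5 (16): skip — 1 and 5 already connected.
0–2 (19): add — endpoints in different components.
The 4th edge added is 4–6.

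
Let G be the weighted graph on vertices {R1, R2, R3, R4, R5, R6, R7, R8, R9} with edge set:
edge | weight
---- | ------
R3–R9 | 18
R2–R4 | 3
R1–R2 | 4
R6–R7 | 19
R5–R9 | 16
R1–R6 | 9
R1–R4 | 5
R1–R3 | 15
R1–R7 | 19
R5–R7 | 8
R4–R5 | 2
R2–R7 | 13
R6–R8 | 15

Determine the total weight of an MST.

72

Kruskal: consider edges lightest-first.
R4–R5 (2): add — endpoints in different components.
R2–R4 (3): add — endpoints in different components.
R1–R2 (4): add — endpoints in different components.
R1–R4 (5): skip — R1 and R4 already connected.
R5–R7 (8): add — endpoints in different components.
R1–R6 (9): add — endpoints in different components.
R2–R7 (13): skip — R2 and R7 already connected.
R1–R3 (15): add — endpoints in different components.
R6–R8 (15): add — endpoints in different components.
R5–R9 (16): add — endpoints in different components.
MST edges: R4–R5, R2–R4, R1–R2, R5–R7, R1–R6, R1–R3, R6–R8, R5–R9; total weight 2+3+4+8+9+15+15+16 = 72.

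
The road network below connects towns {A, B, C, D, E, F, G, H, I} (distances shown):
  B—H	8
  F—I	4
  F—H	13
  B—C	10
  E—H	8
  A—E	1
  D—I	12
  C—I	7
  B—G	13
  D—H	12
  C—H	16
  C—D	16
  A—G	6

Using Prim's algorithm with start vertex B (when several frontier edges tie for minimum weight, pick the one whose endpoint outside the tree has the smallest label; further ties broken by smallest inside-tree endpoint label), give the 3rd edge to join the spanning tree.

Prim, starting at B.
Step 1: frontier [B—H 8, B—C 10, B—G 13] → take B—H (8); add H.
Step 2: frontier [B—C 10, B—G 13, E—H 8, D—H 12, F—H 13, C—H 16] → take E—H (8); add E.
Step 3: frontier [B—C 10, B—G 13, A—E 1, D—H 12, F—H 13, C—H 16] → take A—E (1); add A.
Step 4: frontier [A—G 6, B—C 10, B—G 13, D—H 12, F—H 13, C—H 16] → take A—G (6); add G.
Step 5: frontier [B—C 10, D—H 12, F—H 13, C—H 16] → take B—C (10); add C.
Step 6: frontier [C—I 7, C—D 16, D—H 12, F—H 13] → take C—I (7); add I.
Step 7: frontier [C—D 16, D—H 12, F—H 13, F—I 4, D—I 12] → take F—I (4); add F.
Step 8: frontier [C—D 16, D—H 12, D—I 12] → take D—H (12); add D.
The 3rd edge added is A—E.

A-E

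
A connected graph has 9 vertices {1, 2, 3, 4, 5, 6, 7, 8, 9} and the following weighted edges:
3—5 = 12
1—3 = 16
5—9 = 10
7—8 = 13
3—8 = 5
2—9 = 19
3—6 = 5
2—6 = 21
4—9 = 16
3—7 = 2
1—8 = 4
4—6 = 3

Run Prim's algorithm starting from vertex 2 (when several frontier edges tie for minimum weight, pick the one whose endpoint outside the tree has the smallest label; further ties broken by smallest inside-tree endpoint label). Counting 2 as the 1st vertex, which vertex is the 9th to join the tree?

1

Prim, starting at 2.
Step 1: cheapest edge leaving the tree is 2—9 (19); add 9.
Step 2: cheapest edge leaving the tree is 5—9 (10); add 5.
Step 3: cheapest edge leaving the tree is 3—5 (12); add 3.
Step 4: cheapest edge leaving the tree is 3—7 (2); add 7.
Step 5: cheapest edge leaving the tree is 3—6 (5); add 6.
Step 6: cheapest edge leaving the tree is 4—6 (3); add 4.
Step 7: cheapest edge leaving the tree is 3—8 (5); add 8.
Step 8: cheapest edge leaving the tree is 1—8 (4); add 1.
Vertex order: 2, 9, 5, 3, 7, 6, 4, 8, 1. The 9th vertex is 1.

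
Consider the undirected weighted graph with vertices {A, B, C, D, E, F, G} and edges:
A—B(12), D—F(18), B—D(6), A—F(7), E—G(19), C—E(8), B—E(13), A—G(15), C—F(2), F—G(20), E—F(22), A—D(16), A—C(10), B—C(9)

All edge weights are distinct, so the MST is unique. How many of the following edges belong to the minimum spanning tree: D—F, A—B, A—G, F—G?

Sort edges by weight, then run Kruskal:
C—F (2): add. Components now {A} {B} {C,F} {D} {E} {G}
B—D (6): add. Components now {A} {B,D} {C,F} {E} {G}
A—F (7): add. Components now {A,C,F} {B,D} {E} {G}
C—E (8): add. Components now {A,C,E,F} {B,D} {G}
B—C (9): add. Components now {A,B,C,D,E,F} {G}
A—C (10): skip — A and C already connected.
A—B (12): skip — A and B already connected.
B—E (13): skip — B and E already connected.
A—G (15): add. Components now {A,B,C,D,E,F,G}
MST edge set: {C—F, B—D, A—F, C—E, B—C, A—G}.
Of the listed edges, {A—G} are in the MST → 1.

1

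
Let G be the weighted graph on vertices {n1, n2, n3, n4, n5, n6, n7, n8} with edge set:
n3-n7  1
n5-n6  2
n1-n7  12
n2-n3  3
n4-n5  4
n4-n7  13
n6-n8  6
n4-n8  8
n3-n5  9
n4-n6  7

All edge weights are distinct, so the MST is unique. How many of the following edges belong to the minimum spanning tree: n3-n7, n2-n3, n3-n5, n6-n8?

4

Kruskal: consider edges lightest-first.
n3-n7 (1): add — endpoints in different components.
n5-n6 (2): add — endpoints in different components.
n2-n3 (3): add — endpoints in different components.
n4-n5 (4): add — endpoints in different components.
n6-n8 (6): add — endpoints in different components.
n4-n6 (7): skip — n4 and n6 already connected.
n4-n8 (8): skip — n4 and n8 already connected.
n3-n5 (9): add — endpoints in different components.
n1-n7 (12): add — endpoints in different components.
MST edge set: {n3-n7, n5-n6, n2-n3, n4-n5, n6-n8, n3-n5, n1-n7}.
Of the listed edges, {n3-n7, n2-n3, n3-n5, n6-n8} are in the MST → 4.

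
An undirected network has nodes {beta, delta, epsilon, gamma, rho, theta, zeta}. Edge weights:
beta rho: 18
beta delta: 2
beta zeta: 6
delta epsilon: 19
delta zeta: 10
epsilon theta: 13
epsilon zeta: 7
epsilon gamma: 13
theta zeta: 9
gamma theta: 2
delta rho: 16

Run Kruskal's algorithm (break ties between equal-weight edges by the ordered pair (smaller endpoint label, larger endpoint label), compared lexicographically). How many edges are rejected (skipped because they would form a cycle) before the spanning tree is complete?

Kruskal: consider edges lightest-first.
beta delta (2): add — endpoints in different components.
gamma theta (2): add — endpoints in different components.
beta zeta (6): add — endpoints in different components.
epsilon zeta (7): add — endpoints in different components.
theta zeta (9): add — endpoints in different components.
delta zeta (10): skip — delta and zeta already connected.
epsilon gamma (13): skip — gamma and epsilon already connected.
epsilon theta (13): skip — theta and epsilon already connected.
delta rho (16): add — endpoints in different components.
Edges rejected before the tree was complete: 3.

3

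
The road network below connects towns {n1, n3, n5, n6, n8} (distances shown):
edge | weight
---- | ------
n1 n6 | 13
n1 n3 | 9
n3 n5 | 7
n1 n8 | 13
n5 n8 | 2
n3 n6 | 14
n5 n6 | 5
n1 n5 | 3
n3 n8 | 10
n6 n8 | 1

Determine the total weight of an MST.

Kruskal's algorithm — process edges by increasing weight (ties by edge label):
n6 n8 (1): add — endpoints in different components.
n5 n8 (2): add — endpoints in different components.
n1 n5 (3): add — endpoints in different components.
n5 n6 (5): skip — n6 and n5 already connected.
n3 n5 (7): add — endpoints in different components.
MST edges: n6 n8, n5 n8, n1 n5, n3 n5; total weight 1+2+3+7 = 13.

13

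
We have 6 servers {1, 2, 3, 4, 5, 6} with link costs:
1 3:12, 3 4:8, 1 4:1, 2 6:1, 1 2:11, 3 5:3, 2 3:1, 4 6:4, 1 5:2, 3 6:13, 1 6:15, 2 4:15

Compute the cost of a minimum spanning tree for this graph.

Prim's algorithm from 3:
Step 1: frontier [2 3 1, 3 5 3, 3 4 8, 1 3 12, 3 6 13] → take 2 3 (1); add 2.
Step 2: frontier [2 6 1, 1 2 11, 2 4 15, 3 5 3, 3 4 8, 1 3 12, 3 6 13] → take 2 6 (1); add 6.
Step 3: frontier [1 2 11, 2 4 15, 3 5 3, 3 4 8, 1 3 12, 4 6 4, 1 6 15] → take 3 5 (3); add 5.
Step 4: frontier [1 2 11, 2 4 15, 3 4 8, 1 3 12, 1 5 2, 4 6 4, 1 6 15] → take 1 5 (2); add 1.
Step 5: frontier [1 4 1, 2 4 15, 3 4 8, 4 6 4] → take 1 4 (1); add 4.
MST edges: 2 3, 2 6, 3 5, 1 5, 1 4; total weight 1+1+3+2+1 = 8.

8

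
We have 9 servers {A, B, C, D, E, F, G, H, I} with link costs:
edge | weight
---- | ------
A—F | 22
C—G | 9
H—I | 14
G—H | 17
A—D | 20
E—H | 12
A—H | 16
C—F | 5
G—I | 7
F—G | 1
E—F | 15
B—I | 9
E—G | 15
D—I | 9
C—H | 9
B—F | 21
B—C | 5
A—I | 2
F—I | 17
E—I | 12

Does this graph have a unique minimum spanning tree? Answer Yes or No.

Sort edges by weight, then run Kruskal:
F—G (1): add — endpoints in different components.
A—I (2): add — endpoints in different components.
B—C (5): add — endpoints in different components.
C—F (5): add — endpoints in different components.
G—I (7): add — endpoints in different components.
B—I (9): skip — B and I already connected.
C—G (9): skip — C and G already connected.
C—H (9): add — endpoints in different components.
D—I (9): add — endpoints in different components.
E—H (12): add — endpoints in different components.
Non-tree edge E—I has weight 12, equal to the heaviest edge on its tree cycle — swapping gives another MST of the same weight. Not unique.

No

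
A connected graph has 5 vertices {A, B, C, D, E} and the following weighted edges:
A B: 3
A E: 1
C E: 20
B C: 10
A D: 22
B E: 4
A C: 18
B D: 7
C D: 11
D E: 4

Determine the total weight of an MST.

18

Prim, starting at B.
Step 1: cheapest edge leaving the tree is A B (3); add A.
Step 2: cheapest edge leaving the tree is A E (1); add E.
Step 3: cheapest edge leaving the tree is D E (4); add D.
Step 4: cheapest edge leaving the tree is B C (10); add C.
MST edges: A B, A E, D E, B C; total weight 3+1+4+10 = 18.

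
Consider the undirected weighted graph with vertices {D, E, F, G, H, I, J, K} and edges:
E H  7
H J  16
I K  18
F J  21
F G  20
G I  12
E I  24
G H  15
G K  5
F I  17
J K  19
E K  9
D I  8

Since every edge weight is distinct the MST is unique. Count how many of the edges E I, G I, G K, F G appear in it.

Sort edges by weight, then run Kruskal:
G K (5): add — endpoints in different components.
E H (7): add — endpoints in different components.
D I (8): add — endpoints in different components.
E K (9): add — endpoints in different components.
G I (12): add — endpoints in different components.
G H (15): skip — G and H already connected.
H J (16): add — endpoints in different components.
F I (17): add — endpoints in different components.
MST edge set: {G K, E H, D I, E K, G I, H J, F I}.
Of the listed edges, {G I, G K} are in the MST → 2.

2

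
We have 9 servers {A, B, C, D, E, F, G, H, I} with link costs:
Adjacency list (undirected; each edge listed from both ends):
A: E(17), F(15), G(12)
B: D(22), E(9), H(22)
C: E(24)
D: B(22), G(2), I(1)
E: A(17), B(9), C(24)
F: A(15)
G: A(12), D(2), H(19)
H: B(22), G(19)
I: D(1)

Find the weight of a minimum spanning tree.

Prim's algorithm from H:
Step 1: frontier [G—H 19, B—H 22] → take G—H (19); add G.
Step 2: frontier [D—G 2, A—G 12, B—H 22] → take D—G (2); add D.
Step 3: frontier [D—I 1, B—D 22, A—G 12, B—H 22] → take D—I (1); add I.
Step 4: frontier [B—D 22, A—G 12, B—H 22] → take A—G (12); add A.
Step 5: frontier [A—F 15, A—E 17, B—D 22, B—H 22] → take A—F (15); add F.
Step 6: frontier [A—E 17, B—D 22, B—H 22] → take A—E (17); add E.
Step 7: frontier [B—D 22, B—E 9, C—E 24, B—H 22] → take B—E (9); add B.
Step 8: frontier [C—E 24] → take C—E (24); add C.
MST edges: G—H, D—G, D—I, A—G, A—F, A—E, B—E, C—E; total weight 19+2+1+12+15+17+9+24 = 99.

99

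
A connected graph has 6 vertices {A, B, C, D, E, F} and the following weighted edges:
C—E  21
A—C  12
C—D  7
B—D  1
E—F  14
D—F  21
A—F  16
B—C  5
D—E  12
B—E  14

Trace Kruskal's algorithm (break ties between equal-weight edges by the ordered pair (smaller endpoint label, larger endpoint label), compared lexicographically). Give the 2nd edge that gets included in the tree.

B-C

Kruskal's algorithm — process edges by increasing weight (ties by edge label):
B—D (1): add. Components now {A} {B,D} {C} {E} {F}
B—C (5): add. Components now {A} {B,C,D} {E} {F}
C—D (7): skip — C and D already connected.
A—C (12): add. Components now {A,B,C,D} {E} {F}
D—E (12): add. Components now {A,B,C,D,E} {F}
B—E (14): skip — B and E already connected.
E—F (14): add. Components now {A,B,C,D,E,F}
The 2nd edge added is B—C.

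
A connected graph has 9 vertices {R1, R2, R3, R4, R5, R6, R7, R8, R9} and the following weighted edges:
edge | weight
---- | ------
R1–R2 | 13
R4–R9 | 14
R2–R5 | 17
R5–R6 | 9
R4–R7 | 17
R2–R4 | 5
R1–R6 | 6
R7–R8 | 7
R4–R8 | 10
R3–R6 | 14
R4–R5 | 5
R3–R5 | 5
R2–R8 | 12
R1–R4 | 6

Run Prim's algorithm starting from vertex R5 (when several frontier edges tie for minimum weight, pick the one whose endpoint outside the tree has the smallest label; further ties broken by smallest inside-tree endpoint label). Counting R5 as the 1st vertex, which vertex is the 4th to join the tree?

Prim's algorithm from R5:
Step 1: cheapest edge leaving the tree is R3–R5 (5); add R3.
Step 2: cheapest edge leaving the tree is R4–R5 (5); add R4.
Step 3: cheapest edge leaving the tree is R2–R4 (5); add R2.
Step 4: cheapest edge leaving the tree is R1–R4 (6); add R1.
Step 5: cheapest edge leaving the tree is R1–R6 (6); add R6.
Step 6: cheapest edge leaving the tree is R4–R8 (10); add R8.
Step 7: cheapest edge leaving the tree is R7–R8 (7); add R7.
Step 8: cheapest edge leaving the tree is R4–R9 (14); add R9.
Vertex order: R5, R3, R4, R2, R1, R6, R8, R7, R9. The 4th vertex is R2.

R2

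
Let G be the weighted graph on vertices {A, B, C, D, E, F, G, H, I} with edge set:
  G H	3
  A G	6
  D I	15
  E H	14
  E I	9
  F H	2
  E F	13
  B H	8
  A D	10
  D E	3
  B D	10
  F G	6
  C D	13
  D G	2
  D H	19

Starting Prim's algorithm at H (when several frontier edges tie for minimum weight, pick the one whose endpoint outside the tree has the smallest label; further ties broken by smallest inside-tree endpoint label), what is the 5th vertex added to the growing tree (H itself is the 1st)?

Prim's algorithm from H:
Step 1: cheapest edge leaving the tree is F H (2); add F.
Step 2: cheapest edge leaving the tree is G H (3); add G.
Step 3: cheapest edge leaving the tree is D G (2); add D.
Step 4: cheapest edge leaving the tree is D E (3); add E.
Step 5: cheapest edge leaving the tree is A G (6); add A.
Step 6: cheapest edge leaving the tree is B H (8); add B.
Step 7: cheapest edge leaving the tree is E I (9); add I.
Step 8: cheapest edge leaving the tree is C D (13); add C.
Vertex order: H, F, G, D, E, A, B, I, C. The 5th vertex is E.

E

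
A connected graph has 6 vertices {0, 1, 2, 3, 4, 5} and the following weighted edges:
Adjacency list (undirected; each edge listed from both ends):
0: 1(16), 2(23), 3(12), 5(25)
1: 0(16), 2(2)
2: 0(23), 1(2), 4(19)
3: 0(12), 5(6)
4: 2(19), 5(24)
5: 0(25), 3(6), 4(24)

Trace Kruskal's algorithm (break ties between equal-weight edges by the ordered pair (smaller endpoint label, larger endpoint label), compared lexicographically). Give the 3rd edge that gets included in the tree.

0-3

Kruskal's algorithm — process edges by increasing weight (ties by edge label):
1-2 (2): add — endpoints in different components.
3-5 (6): add — endpoints in different components.
0-3 (12): add — endpoints in different components.
0-1 (16): add — endpoints in different components.
2-4 (19): add — endpoints in different components.
The 3rd edge added is 0-3.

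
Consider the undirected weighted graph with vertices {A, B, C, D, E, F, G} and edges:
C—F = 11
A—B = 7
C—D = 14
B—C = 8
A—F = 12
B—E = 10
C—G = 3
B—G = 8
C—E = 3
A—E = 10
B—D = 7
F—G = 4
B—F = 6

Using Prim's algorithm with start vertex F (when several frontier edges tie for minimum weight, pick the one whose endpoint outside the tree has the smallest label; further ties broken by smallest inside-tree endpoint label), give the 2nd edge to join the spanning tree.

C-G

Grow the tree from F using Prim:
Step 1: cheapest edge leaving the tree is F—G (4); add G.
Step 2: cheapest edge leaving the tree is C—G (3); add C.
Step 3: cheapest edge leaving the tree is C—E (3); add E.
Step 4: cheapest edge leaving the tree is B—F (6); add B.
Step 5: cheapest edge leaving the tree is A—B (7); add A.
Step 6: cheapest edge leaving the tree is B—D (7); add D.
The 2nd edge added is C—G.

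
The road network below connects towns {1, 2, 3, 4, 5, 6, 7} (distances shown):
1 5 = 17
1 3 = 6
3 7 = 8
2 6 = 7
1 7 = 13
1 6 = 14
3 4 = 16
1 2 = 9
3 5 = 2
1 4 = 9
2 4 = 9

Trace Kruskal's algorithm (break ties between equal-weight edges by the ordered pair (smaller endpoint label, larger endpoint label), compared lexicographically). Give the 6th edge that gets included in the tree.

Kruskal's algorithm — process edges by increasing weight (ties by edge label):
3 5 (2): add. Components now {1} {2} {3,5} {4} {6} {7}
1 3 (6): add. Components now {1,3,5} {2} {4} {6} {7}
2 6 (7): add. Components now {1,3,5} {2,6} {4} {7}
3 7 (8): add. Components now {1,3,5,7} {2,6} {4}
1 2 (9): add. Components now {1,2,3,5,6,7} {4}
1 4 (9): add. Components now {1,2,3,4,5,6,7}
The 6th edge added is 1 4.

1-4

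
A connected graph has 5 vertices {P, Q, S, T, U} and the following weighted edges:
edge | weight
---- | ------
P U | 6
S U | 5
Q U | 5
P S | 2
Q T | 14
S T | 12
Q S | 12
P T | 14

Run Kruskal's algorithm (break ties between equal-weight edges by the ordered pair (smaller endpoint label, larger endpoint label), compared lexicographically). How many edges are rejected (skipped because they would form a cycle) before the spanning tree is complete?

Kruskal's algorithm — process edges by increasing weight (ties by edge label):
P S (2): add. Components now {P,S} {T} {Q} {U}
Q U (5): add. Components now {P,S} {T} {Q,U}
S U (5): add. Components now {P,Q,S,U} {T}
P U (6): skip — U and P already connected.
Q S (12): skip — S and Q already connected.
S T (12): add. Components now {P,Q,S,T,U}
Edges rejected before the tree was complete: 2.

2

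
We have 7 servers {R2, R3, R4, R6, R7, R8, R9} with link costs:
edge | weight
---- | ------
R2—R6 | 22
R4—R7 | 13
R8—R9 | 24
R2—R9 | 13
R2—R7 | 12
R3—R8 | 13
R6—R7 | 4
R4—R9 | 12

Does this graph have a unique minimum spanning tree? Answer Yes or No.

No

Sort edges by weight, then run Kruskal:
R6—R7 (4): add. Components now {R2} {R9} {R4} {R6,R7} {R3} {R8}
R2—R7 (12): add. Components now {R2,R6,R7} {R9} {R4} {R3} {R8}
R4—R9 (12): add. Components now {R2,R6,R7} {R4,R9} {R3} {R8}
R2—R9 (13): add. Components now {R2,R4,R6,R7,R9} {R3} {R8}
R3—R8 (13): add. Components now {R2,R4,R6,R7,R9} {R3,R8}
R4—R7 (13): skip — R4 and R7 already connected.
R2—R6 (22): skip — R2 and R6 already connected.
R8—R9 (24): add. Components now {R2,R3,R4,R6,R7,R8,R9}
Non-tree edge R4—R7 has weight 13, equal to the heaviest edge on its tree cycle — swapping gives another MST of the same weight. Not unique.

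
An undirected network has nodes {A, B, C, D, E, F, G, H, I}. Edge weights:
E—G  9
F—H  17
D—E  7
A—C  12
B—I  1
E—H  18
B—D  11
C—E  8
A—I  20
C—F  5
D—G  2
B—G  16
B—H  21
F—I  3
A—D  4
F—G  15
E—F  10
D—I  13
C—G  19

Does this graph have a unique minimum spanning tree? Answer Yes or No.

Kruskal: consider edges lightest-first.
B—I (1): add — endpoints in different components.
D—G (2): add — endpoints in different components.
F—I (3): add — endpoints in different components.
A—D (4): add — endpoints in different components.
C—F (5): add — endpoints in different components.
D—E (7): add — endpoints in different components.
C—E (8): add — endpoints in different components.
E—G (9): skip — E and G already connected.
E—F (10): skip — E and F already connected.
B—D (11): skip — B and D already connected.
A—C (12): skip — A and C already connected.
D—I (13): skip — D and I already connected.
F—G (15): skip — F and G already connected.
B—G (16): skip — B and G already connected.
F—H (17): add — endpoints in different components.
Every non-tree edge has weight strictly greater than the heaviest edge on the tree path between its endpoints, so the MST is unique.

Yes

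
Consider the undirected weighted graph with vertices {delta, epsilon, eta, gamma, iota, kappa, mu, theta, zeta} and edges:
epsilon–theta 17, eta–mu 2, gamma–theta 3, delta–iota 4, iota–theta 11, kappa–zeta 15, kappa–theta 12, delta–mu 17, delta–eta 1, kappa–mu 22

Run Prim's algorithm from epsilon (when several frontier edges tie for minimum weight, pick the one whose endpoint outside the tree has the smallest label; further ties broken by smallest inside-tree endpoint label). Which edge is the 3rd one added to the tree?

Prim's algorithm from epsilon:
Step 1: frontier [epsilon–theta 17] → take epsilon–theta (17); add theta.
Step 2: frontier [gamma–theta 3, iota–theta 11, kappa–theta 12] → take gamma–theta (3); add gamma.
Step 3: frontier [iota–theta 11, kappa–theta 12] → take iota–theta (11); add iota.
Step 4: frontier [delta–iota 4, kappa–theta 12] → take delta–iota (4); add delta.
Step 5: frontier [delta–eta 1, delta–mu 17, kappa–theta 12] → take delta–eta (1); add eta.
Step 6: frontier [delta–mu 17, eta–mu 2, kappa–theta 12] → take eta–mu (2); add mu.
Step 7: frontier [kappa–mu 22, kappa–theta 12] → take kappa–theta (12); add kappa.
Step 8: frontier [kappa–zeta 15] → take kappa–zeta (15); add zeta.
The 3rd edge added is iota–theta.

iota-theta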